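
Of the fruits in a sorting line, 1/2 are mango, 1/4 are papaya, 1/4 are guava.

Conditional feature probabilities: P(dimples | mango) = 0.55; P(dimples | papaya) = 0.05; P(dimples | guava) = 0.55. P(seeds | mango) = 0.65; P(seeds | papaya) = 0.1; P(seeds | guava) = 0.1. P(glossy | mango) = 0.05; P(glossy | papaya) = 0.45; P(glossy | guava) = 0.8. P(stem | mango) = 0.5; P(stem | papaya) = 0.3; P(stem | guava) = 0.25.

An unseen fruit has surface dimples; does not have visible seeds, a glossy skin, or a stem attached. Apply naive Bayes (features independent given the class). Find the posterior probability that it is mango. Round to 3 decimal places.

0.666

mango: 0.5 × 0.55 × (1−0.65) × (1−0.05) × (1−0.5) = 0.04571875
papaya: 0.25 × 0.05 × (1−0.1) × (1−0.45) × (1−0.3) = 0.00433125
guava: 0.25 × 0.55 × (1−0.1) × (1−0.8) × (1−0.25) = 0.0185625
P(mango | x) = 0.04571875 / 0.0686125 ≈ 0.666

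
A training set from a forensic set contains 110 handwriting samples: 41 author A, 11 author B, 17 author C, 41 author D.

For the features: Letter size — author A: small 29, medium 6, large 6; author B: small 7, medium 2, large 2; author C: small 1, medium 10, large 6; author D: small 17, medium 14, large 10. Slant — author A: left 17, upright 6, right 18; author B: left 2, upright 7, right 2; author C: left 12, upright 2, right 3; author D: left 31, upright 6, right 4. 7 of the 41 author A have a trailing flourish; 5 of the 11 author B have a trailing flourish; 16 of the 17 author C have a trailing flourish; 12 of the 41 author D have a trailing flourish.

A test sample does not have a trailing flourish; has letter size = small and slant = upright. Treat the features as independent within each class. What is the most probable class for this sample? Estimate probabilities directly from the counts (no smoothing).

author A

author A: (41/110) × (29/41) × (6/41) × (34/41) ≈ 0.0319939
author B: (11/110) × (7/11) × (7/11) × (6/11) ≈ 0.0220887
author C: (17/110) × (1/17) × (2/17) × (1/17) ≈ 0.0000629129
author D: (41/110) × (17/41) × (6/41) × (29/41) ≈ 0.015997
Highest score → author A.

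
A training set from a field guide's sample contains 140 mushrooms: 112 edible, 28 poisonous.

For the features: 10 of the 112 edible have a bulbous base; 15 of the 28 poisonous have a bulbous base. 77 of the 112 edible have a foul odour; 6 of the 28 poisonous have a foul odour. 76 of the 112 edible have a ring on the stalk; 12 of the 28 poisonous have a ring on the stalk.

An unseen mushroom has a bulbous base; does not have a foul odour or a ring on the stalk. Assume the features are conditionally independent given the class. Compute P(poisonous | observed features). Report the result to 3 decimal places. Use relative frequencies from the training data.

0.870

edible: (112/140) × (10/112) × (35/112) × (36/112) ≈ 0.00717474
poisonous: (28/140) × (15/28) × (22/28) × (16/28) ≈ 0.048105
P(poisonous | x) = 0.048105 / 0.05527974 ≈ 0.870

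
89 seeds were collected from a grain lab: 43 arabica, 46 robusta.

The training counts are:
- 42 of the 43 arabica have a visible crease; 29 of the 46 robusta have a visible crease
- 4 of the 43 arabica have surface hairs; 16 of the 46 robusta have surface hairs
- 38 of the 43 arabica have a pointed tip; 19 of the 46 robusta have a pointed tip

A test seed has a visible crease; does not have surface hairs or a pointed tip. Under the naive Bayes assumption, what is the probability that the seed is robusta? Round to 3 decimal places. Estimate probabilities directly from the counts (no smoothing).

0.715

arabica: (43/89) × (42/43) × (39/43) × (5/43) ≈ 0.0497688
robusta: (46/89) × (29/46) × (30/46) × (27/46) ≈ 0.124732
P(robusta | x) = 0.124732 / 0.1745008 ≈ 0.715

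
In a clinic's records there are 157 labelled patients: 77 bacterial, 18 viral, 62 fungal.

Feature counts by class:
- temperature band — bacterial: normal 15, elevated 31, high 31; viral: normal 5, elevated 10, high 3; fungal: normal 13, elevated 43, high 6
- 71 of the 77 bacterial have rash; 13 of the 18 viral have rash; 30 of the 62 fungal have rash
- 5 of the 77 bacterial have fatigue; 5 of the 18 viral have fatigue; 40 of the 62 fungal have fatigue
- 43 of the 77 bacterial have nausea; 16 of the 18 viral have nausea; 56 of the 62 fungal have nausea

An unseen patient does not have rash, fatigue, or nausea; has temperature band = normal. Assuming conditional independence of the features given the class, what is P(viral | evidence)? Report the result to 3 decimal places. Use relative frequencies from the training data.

bacterial: (77/157) × (15/77) × (6/77) × (72/77) × (34/77) ≈ 0.00307385
viral: (18/157) × (5/18) × (5/18) × (13/18) × (2/18) ≈ 0.000709898
fungal: (62/157) × (13/62) × (32/62) × (22/62) × (6/62) ≈ 0.00146755
P(viral | x) = 0.000709898 / 0.005251298 ≈ 0.135

0.135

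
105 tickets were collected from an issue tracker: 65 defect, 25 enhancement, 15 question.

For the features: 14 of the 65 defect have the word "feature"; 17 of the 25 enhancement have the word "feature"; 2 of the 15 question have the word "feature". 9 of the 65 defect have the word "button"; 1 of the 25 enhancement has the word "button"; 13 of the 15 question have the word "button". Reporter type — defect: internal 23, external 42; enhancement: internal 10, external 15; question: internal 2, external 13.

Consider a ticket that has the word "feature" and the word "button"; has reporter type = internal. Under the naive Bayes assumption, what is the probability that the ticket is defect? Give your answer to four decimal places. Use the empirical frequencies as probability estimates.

0.5769

defect: (65/105) × (14/65) × (9/65) × (23/65) ≈ 0.00653254
enhancement: (25/105) × (17/25) × (1/25) × (10/25) ≈ 0.00259048
question: (15/105) × (2/15) × (13/15) × (2/15) ≈ 0.00220106
P(defect | x) = 0.00653254 / 0.01132408 ≈ 0.5769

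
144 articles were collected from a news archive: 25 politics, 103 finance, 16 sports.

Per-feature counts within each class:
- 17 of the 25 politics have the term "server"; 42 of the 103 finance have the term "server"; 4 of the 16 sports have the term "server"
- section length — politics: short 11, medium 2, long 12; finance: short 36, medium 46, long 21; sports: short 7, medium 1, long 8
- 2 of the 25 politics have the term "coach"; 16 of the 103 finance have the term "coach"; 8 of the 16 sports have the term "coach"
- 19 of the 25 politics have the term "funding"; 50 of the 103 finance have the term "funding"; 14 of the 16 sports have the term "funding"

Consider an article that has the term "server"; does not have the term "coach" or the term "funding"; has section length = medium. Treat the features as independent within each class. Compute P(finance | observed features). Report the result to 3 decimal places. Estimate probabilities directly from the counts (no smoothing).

politics: (25/144) × (17/25) × (2/25) × (23/25) × (6/25) ≈ 0.00208533
finance: (103/144) × (42/103) × (46/103) × (87/103) × (53/103) ≈ 0.0566146
sports: (16/144) × (4/16) × (1/16) × (8/16) × (2/16) ≈ 0.000108507
P(finance | x) = 0.0566146 / 0.058808437 ≈ 0.963

0.963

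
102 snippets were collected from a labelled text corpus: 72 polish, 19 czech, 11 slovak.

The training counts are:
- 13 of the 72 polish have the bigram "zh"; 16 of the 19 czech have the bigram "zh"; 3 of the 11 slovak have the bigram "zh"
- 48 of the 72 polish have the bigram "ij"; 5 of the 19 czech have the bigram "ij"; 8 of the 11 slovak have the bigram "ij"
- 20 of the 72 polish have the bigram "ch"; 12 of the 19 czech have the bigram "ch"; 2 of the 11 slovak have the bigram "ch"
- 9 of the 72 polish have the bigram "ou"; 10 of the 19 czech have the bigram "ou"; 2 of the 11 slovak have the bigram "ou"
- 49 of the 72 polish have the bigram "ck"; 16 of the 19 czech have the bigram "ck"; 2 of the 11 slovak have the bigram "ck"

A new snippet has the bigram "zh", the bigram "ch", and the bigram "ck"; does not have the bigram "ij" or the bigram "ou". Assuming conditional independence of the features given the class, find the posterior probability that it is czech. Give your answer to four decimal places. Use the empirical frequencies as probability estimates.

polish: (72/102) × (13/72) × (24/72) × (20/72) × (63/72) × (49/72) ≈ 0.00702734
czech: (19/102) × (16/19) × (14/19) × (12/19) × (9/19) × (16/19) ≈ 0.029119
slovak: (11/102) × (3/11) × (3/11) × (2/11) × (9/11) × (2/11) ≈ 0.000216957
P(czech | x) = 0.029119 / 0.036363297 ≈ 0.8008

0.8008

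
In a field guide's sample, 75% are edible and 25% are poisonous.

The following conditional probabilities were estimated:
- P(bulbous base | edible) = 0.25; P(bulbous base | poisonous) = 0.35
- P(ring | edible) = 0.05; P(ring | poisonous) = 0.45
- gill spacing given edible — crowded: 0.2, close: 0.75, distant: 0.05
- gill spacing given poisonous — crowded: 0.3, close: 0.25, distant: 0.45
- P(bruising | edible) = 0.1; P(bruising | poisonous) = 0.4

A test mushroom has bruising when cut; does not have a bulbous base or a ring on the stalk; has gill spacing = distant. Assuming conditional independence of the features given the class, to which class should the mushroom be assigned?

edible: 0.75 × (1−0.25) × (1−0.05) × 0.05 × 0.1 = 0.002671875
poisonous: 0.25 × (1−0.35) × (1−0.45) × 0.45 × 0.4 = 0.0160875
Highest score → poisonous.

poisonous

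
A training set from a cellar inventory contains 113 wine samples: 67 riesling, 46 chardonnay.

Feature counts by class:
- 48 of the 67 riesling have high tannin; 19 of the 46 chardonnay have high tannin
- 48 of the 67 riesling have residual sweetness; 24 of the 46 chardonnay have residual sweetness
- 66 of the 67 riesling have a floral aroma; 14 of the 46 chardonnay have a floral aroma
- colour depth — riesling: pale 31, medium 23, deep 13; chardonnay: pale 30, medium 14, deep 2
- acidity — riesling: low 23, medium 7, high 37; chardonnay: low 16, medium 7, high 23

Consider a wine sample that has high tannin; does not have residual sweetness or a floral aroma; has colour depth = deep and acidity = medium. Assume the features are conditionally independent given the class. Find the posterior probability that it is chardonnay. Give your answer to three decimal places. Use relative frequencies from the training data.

riesling: (67/113) × (48/67) × (19/67) × (1/67) × (13/67) × (7/67) ≈ 0.0000364467
chardonnay: (46/113) × (19/46) × (22/46) × (32/46) × (2/46) × (7/46) ≈ 0.000370122
P(chardonnay | x) = 0.000370122 / 0.0004065687 ≈ 0.910

0.910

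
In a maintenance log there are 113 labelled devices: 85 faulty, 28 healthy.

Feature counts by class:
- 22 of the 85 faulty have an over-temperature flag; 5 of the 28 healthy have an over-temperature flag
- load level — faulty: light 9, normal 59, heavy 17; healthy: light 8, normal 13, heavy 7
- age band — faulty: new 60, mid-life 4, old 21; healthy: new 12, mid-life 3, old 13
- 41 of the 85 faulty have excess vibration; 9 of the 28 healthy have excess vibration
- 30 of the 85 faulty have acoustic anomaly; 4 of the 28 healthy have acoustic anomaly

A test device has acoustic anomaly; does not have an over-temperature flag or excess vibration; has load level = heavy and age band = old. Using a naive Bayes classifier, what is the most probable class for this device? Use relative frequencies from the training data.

faulty

faulty: (85/113) × (63/85) × (17/85) × (21/85) × (44/85) × (30/85) ≈ 0.00503302
healthy: (28/113) × (23/28) × (7/28) × (13/28) × (19/28) × (4/28) ≈ 0.00229019
Highest score → faulty.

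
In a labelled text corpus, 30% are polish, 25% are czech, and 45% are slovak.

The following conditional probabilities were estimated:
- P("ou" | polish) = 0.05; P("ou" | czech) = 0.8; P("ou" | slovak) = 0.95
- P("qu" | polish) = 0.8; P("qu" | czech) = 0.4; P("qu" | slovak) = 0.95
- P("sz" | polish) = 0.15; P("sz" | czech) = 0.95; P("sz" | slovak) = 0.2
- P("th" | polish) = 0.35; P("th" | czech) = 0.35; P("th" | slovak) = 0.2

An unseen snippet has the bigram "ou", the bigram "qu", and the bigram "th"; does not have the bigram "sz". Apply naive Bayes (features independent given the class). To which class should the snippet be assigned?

polish: 0.3 × 0.05 × 0.8 × (1−0.15) × 0.35 = 0.00357
czech: 0.25 × 0.8 × 0.4 × (1−0.95) × 0.35 = 0.0014
slovak: 0.45 × 0.95 × 0.95 × (1−0.2) × 0.2 = 0.06498
Highest score → slovak.

slovak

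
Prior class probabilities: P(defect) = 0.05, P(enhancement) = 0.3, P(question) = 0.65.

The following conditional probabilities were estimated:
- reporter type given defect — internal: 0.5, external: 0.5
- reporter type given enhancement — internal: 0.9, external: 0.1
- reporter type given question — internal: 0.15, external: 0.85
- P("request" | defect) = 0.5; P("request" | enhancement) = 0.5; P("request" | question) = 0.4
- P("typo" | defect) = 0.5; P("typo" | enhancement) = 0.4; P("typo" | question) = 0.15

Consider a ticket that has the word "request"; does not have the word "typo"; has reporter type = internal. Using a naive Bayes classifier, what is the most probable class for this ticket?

defect: 0.05 × 0.5 × 0.5 × (1−0.5) = 0.00625
enhancement: 0.3 × 0.9 × 0.5 × (1−0.4) = 0.081
question: 0.65 × 0.15 × 0.4 × (1−0.15) = 0.03315
Highest score → enhancement.

enhancement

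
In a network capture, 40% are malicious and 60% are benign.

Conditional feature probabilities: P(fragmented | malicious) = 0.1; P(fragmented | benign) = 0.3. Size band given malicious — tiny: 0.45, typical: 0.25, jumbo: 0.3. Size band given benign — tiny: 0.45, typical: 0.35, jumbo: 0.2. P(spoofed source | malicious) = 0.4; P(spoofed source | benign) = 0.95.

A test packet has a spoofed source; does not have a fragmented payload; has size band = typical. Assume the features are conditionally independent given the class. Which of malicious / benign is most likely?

malicious: 0.4 × (1−0.1) × 0.25 × 0.4 = 0.036
benign: 0.6 × (1−0.3) × 0.35 × 0.95 = 0.13965
Highest score → benign.

benign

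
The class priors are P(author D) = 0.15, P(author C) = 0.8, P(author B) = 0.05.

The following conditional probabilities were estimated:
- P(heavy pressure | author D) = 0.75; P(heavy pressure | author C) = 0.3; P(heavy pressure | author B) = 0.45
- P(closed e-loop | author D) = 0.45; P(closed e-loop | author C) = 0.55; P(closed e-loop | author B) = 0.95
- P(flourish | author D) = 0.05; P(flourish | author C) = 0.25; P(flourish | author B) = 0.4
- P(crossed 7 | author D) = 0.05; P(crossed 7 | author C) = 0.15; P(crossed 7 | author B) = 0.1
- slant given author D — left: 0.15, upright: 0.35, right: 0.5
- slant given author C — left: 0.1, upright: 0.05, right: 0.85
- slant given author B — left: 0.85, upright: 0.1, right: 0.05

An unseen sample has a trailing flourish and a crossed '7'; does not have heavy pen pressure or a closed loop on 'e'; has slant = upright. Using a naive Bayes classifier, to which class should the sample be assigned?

author C

author D: 0.15 × (1−0.75) × (1−0.45) × 0.05 × 0.05 × 0.35 = 0.000018046875
author C: 0.8 × (1−0.3) × (1−0.55) × 0.25 × 0.15 × 0.05 = 0.0004725
author B: 0.05 × (1−0.45) × (1−0.95) × 0.4 × 0.1 × 0.1 = 0.0000055
Highest score → author C.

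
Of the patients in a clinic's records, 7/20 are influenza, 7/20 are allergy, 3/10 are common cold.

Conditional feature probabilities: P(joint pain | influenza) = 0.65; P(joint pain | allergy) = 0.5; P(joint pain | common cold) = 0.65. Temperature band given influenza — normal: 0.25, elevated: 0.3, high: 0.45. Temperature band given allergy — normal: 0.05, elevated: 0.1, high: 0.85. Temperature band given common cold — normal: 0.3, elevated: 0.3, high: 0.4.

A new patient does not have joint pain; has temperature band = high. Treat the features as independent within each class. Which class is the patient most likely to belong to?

influenza: 0.35 × (1−0.65) × 0.45 = 0.055125
allergy: 0.35 × (1−0.5) × 0.85 = 0.14875
common cold: 0.3 × (1−0.65) × 0.4 = 0.042
Highest score → allergy.

allergy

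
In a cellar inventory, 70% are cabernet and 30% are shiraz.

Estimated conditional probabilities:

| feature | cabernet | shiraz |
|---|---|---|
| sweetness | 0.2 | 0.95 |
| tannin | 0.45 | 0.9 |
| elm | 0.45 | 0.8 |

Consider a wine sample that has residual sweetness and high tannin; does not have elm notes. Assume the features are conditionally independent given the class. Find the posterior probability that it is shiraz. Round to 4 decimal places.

0.5969

cabernet: 0.7 × 0.2 × 0.45 × (1−0.45) = 0.03465
shiraz: 0.3 × 0.95 × 0.9 × (1−0.8) = 0.0513
P(shiraz | x) = 0.0513 / 0.08595 ≈ 0.5969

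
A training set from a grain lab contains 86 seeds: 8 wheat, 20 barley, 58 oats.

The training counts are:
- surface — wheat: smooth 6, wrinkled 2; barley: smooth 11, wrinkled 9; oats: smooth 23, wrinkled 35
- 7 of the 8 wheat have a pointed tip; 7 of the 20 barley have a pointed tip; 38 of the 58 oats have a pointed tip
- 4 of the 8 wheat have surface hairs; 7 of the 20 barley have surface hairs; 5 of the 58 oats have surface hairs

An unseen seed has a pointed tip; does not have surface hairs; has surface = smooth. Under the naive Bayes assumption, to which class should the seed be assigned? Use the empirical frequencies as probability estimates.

wheat: (8/86) × (6/8) × (7/8) × (4/8) ≈ 0.0305233
barley: (20/86) × (11/20) × (7/20) × (13/20) ≈ 0.0290988
oats: (58/86) × (23/58) × (38/58) × (53/58) ≈ 0.160115
Highest score → oats.

oats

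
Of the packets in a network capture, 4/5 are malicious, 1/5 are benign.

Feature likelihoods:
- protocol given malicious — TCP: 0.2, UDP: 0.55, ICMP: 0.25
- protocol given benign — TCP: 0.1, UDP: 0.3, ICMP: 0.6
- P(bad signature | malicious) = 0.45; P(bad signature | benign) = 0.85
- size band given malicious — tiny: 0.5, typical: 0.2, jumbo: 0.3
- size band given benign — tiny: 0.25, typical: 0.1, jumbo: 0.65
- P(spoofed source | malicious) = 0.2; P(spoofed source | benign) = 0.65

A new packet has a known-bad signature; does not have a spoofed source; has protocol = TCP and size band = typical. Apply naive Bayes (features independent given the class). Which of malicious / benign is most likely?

malicious: 0.8 × 0.2 × 0.45 × 0.2 × (1−0.2) = 0.01152
benign: 0.2 × 0.1 × 0.85 × 0.1 × (1−0.65) = 0.000595
Highest score → malicious.

malicious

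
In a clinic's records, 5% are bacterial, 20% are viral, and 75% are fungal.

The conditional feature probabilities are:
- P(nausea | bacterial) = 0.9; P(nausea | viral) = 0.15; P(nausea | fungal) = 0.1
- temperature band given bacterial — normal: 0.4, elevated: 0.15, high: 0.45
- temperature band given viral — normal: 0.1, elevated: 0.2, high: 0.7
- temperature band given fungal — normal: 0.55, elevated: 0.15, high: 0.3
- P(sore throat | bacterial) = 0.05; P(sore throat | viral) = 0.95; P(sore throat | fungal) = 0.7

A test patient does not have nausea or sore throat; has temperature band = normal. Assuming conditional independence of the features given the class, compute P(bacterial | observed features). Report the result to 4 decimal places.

0.0166

bacterial: 0.05 × (1−0.9) × 0.4 × (1−0.05) = 0.0019
viral: 0.2 × (1−0.15) × 0.1 × (1−0.95) = 0.00085
fungal: 0.75 × (1−0.1) × 0.55 × (1−0.7) = 0.111375
P(bacterial | x) = 0.0019 / 0.114125 ≈ 0.0166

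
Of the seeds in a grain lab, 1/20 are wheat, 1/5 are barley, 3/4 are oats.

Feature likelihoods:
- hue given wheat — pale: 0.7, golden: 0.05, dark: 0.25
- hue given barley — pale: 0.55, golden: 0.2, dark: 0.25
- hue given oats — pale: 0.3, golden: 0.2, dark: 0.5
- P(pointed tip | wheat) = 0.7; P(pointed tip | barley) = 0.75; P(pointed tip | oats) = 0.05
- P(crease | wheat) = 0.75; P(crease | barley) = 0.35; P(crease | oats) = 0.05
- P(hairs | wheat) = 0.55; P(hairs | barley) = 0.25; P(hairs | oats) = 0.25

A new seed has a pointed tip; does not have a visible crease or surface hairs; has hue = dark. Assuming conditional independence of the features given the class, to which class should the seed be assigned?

barley

wheat: 0.05 × 0.25 × 0.7 × (1−0.75) × (1−0.55) = 0.000984375
barley: 0.2 × 0.25 × 0.75 × (1−0.35) × (1−0.25) = 0.01828125
oats: 0.75 × 0.5 × 0.05 × (1−0.05) × (1−0.25) = 0.013359375
Highest score → barley.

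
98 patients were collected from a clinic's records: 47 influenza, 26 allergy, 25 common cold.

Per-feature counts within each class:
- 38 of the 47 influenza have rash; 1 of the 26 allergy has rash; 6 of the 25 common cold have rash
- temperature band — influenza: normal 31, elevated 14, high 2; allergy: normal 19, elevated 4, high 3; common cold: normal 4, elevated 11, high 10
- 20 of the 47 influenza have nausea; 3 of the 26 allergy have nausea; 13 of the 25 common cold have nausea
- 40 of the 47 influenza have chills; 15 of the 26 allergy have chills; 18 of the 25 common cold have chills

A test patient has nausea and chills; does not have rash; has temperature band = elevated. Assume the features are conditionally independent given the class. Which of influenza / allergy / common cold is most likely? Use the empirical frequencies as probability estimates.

common cold

influenza: (47/98) × (9/47) × (14/47) × (20/47) × (40/47) ≈ 0.00990697
allergy: (26/98) × (25/26) × (4/26) × (3/26) × (15/26) ≈ 0.00261256
common cold: (25/98) × (19/25) × (11/25) × (13/25) × (18/25) ≈ 0.0319386
Highest score → common cold.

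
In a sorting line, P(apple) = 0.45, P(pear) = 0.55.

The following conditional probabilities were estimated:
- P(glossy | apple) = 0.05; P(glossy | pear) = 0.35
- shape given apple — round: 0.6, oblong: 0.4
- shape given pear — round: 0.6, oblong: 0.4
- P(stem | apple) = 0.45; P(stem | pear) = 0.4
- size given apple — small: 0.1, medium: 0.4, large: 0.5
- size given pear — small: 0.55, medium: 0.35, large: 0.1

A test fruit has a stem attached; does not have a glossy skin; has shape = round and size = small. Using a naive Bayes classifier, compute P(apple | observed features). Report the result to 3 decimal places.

apple: 0.45 × (1−0.05) × 0.6 × 0.45 × 0.1 = 0.0115425
pear: 0.55 × (1−0.35) × 0.6 × 0.4 × 0.55 = 0.04719
P(apple | x) = 0.0115425 / 0.0587325 ≈ 0.197

0.197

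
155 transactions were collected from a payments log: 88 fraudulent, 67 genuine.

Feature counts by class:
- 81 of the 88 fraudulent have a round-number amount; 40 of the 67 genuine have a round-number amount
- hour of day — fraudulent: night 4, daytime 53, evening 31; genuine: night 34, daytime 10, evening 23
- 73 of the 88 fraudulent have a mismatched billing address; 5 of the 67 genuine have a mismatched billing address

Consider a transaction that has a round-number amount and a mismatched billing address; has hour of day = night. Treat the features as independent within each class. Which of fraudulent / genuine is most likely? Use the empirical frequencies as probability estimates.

fraudulent

fraudulent: (88/155) × (81/88) × (4/88) × (73/88) ≈ 0.0197047
genuine: (67/155) × (40/67) × (34/67) × (5/67) ≈ 0.00977299
Highest score → fraudulent.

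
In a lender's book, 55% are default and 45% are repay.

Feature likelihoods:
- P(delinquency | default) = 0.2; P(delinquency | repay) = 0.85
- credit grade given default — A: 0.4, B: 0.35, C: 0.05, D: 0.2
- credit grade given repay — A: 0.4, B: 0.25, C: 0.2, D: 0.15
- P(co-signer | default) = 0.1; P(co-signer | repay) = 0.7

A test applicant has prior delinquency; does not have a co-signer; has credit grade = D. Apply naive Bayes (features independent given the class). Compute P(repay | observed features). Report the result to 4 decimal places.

default: 0.55 × 0.2 × 0.2 × (1−0.1) = 0.0198
repay: 0.45 × 0.85 × 0.15 × (1−0.7) = 0.0172125
P(repay | x) = 0.0172125 / 0.0370125 ≈ 0.4650

0.4650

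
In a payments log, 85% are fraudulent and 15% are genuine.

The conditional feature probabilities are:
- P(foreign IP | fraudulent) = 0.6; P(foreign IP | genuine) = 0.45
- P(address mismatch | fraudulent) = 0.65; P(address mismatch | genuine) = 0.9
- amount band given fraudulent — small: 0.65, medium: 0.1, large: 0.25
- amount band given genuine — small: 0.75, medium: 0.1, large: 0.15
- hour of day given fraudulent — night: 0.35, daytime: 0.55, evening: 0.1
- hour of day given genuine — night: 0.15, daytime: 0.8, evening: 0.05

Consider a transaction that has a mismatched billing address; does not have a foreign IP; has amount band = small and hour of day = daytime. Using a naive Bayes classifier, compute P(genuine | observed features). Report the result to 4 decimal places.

0.3606

fraudulent: 0.85 × (1−0.6) × 0.65 × 0.65 × 0.55 = 0.0790075
genuine: 0.15 × (1−0.45) × 0.9 × 0.75 × 0.8 = 0.04455
P(genuine | x) = 0.04455 / 0.1235575 ≈ 0.3606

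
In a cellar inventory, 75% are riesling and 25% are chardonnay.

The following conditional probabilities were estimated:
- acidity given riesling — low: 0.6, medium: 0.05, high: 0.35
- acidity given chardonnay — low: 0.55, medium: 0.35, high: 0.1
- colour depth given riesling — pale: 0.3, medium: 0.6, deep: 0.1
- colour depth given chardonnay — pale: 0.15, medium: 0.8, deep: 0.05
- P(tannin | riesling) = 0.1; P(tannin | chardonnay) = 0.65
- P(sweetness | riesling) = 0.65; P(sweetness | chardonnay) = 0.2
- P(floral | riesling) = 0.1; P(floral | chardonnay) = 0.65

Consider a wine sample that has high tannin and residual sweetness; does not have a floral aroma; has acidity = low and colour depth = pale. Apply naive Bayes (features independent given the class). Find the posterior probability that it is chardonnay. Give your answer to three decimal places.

riesling: 0.75 × 0.6 × 0.3 × 0.1 × 0.65 × (1−0.1) = 0.0078975
chardonnay: 0.25 × 0.55 × 0.15 × 0.65 × 0.2 × (1−0.65) = 0.0009384375
P(chardonnay | x) = 0.0009384375 / 0.0088359375 ≈ 0.106

0.106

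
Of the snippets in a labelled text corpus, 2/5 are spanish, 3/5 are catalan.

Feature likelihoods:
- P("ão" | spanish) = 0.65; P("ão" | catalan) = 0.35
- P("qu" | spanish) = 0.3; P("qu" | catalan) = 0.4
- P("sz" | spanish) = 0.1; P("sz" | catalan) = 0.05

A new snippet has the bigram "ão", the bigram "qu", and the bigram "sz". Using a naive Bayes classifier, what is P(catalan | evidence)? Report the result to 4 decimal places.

0.3500

spanish: 0.4 × 0.65 × 0.3 × 0.1 = 0.0078
catalan: 0.6 × 0.35 × 0.4 × 0.05 = 0.0042
P(catalan | x) = 0.0042 / 0.012 ≈ 0.3500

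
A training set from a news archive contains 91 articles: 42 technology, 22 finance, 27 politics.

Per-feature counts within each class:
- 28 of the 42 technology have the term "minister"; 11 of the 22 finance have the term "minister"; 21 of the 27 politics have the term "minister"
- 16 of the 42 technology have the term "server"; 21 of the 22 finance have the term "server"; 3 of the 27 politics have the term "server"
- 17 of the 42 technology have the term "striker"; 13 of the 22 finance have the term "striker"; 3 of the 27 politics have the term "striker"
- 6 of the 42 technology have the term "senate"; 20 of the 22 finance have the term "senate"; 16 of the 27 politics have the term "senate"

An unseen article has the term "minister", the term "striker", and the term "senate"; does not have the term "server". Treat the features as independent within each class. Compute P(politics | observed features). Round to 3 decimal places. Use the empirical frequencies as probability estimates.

0.492

technology: (42/91) × (28/42) × (26/42) × (17/42) × (6/42) ≈ 0.0110139
finance: (22/91) × (11/22) × (1/22) × (13/22) × (20/22) ≈ 0.00295159
politics: (27/91) × (21/27) × (24/27) × (3/27) × (16/27) ≈ 0.0135064
P(politics | x) = 0.0135064 / 0.02747189 ≈ 0.492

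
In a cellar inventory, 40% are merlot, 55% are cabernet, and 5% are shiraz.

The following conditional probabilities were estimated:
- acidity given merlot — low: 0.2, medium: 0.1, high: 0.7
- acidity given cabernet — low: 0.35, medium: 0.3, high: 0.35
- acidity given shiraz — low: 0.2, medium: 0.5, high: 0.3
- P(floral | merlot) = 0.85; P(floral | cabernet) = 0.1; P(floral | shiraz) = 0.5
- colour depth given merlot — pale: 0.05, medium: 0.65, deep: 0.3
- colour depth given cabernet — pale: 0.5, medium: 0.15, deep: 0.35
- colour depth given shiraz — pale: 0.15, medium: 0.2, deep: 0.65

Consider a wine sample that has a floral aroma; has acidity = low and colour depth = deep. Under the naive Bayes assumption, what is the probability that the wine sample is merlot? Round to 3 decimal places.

merlot: 0.4 × 0.2 × 0.85 × 0.3 = 0.0204
cabernet: 0.55 × 0.35 × 0.1 × 0.35 = 0.0067375
shiraz: 0.05 × 0.2 × 0.5 × 0.65 = 0.00325
P(merlot | x) = 0.0204 / 0.0303875 ≈ 0.671

0.671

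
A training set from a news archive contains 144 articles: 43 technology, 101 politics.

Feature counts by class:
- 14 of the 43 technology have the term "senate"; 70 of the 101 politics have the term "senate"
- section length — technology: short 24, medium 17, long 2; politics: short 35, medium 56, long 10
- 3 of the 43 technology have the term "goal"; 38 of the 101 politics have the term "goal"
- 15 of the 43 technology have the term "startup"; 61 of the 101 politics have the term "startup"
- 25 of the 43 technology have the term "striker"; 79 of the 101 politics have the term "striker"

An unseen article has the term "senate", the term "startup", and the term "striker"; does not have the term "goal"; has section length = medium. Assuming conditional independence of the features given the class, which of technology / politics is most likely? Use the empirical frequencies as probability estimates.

politics

technology: (43/144) × (14/43) × (17/43) × (40/43) × (15/43) × (25/43) ≈ 0.00725157
politics: (101/144) × (70/101) × (56/101) × (63/101) × (61/101) × (79/101) ≈ 0.079421
Highest score → politics.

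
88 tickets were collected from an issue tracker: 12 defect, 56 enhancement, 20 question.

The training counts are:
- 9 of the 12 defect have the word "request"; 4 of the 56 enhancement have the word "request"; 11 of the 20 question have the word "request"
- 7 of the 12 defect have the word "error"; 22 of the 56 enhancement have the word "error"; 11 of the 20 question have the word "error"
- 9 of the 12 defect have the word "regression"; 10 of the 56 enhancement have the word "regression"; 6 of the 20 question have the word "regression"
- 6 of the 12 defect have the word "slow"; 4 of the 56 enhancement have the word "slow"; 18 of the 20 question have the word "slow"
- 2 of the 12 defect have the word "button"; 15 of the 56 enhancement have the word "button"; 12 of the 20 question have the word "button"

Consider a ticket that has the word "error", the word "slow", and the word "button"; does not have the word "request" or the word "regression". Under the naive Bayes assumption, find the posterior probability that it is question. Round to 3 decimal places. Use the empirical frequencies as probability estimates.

defect: (12/88) × (3/12) × (7/12) × (3/12) × (6/12) × (2/12) ≈ 0.000414299
enhancement: (56/88) × (52/56) × (22/56) × (46/56) × (4/56) × (15/56) ≈ 0.00364838
question: (20/88) × (9/20) × (11/20) × (14/20) × (18/20) × (12/20) = 0.0212625
P(question | x) = 0.0212625 / 0.025325179 ≈ 0.840

0.840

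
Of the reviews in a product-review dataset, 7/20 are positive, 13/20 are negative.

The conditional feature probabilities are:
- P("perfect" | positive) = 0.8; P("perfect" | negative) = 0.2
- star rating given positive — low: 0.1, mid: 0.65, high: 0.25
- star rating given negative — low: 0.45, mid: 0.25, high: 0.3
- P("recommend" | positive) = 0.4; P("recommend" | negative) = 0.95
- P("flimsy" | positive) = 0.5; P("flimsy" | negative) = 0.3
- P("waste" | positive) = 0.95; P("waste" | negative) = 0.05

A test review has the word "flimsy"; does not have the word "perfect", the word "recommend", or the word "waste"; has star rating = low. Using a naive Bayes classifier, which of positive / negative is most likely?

negative

positive: 0.35 × (1−0.8) × 0.1 × (1−0.4) × 0.5 × (1−0.95) = 0.000105
negative: 0.65 × (1−0.2) × 0.45 × (1−0.95) × 0.3 × (1−0.05) = 0.0033345
Highest score → negative.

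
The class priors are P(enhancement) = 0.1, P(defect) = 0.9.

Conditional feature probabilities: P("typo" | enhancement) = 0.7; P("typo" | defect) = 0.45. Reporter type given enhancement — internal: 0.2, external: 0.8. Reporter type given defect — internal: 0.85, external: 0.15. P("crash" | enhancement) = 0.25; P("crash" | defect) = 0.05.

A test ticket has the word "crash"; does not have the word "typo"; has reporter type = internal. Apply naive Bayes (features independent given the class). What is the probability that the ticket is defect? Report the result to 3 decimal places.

0.933

enhancement: 0.1 × (1−0.7) × 0.2 × 0.25 = 0.0015
defect: 0.9 × (1−0.45) × 0.85 × 0.05 = 0.0210375
P(defect | x) = 0.0210375 / 0.0225375 ≈ 0.933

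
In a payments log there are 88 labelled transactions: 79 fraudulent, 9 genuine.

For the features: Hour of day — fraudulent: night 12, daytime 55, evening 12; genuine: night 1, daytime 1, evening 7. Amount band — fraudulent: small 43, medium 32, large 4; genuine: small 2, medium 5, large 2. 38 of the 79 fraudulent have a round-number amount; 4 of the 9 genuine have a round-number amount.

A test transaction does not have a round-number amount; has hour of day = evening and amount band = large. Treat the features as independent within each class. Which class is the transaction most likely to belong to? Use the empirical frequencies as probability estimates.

genuine

fraudulent: (79/88) × (12/79) × (4/79) × (41/79) ≈ 0.00358334
genuine: (9/88) × (7/9) × (2/9) × (5/9) ≈ 0.00982043
Highest score → genuine.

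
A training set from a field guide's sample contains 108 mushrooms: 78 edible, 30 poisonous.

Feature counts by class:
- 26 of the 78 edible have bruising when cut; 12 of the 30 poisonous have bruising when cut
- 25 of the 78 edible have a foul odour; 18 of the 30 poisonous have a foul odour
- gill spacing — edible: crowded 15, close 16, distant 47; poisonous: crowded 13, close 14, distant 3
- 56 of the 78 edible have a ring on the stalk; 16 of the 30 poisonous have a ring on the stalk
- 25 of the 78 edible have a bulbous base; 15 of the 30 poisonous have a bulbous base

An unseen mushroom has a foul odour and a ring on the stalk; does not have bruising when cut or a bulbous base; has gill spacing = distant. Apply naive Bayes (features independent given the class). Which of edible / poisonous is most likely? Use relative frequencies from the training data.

edible: (78/108) × (52/78) × (25/78) × (47/78) × (56/78) × (53/78) ≈ 0.0453631
poisonous: (30/108) × (18/30) × (18/30) × (3/30) × (16/30) × (15/30) ≈ 0.00266667
Highest score → edible.

edible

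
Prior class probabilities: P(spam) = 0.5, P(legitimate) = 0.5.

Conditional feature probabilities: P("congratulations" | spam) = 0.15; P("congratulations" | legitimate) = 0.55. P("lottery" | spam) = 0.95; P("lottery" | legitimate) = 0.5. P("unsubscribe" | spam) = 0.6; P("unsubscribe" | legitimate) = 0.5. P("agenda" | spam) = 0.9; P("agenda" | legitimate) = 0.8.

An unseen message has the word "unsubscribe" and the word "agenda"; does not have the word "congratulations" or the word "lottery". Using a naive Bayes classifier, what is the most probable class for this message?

legitimate

spam: 0.5 × (1−0.15) × (1−0.95) × 0.6 × 0.9 = 0.011475
legitimate: 0.5 × (1−0.55) × (1−0.5) × 0.5 × 0.8 = 0.045
Highest score → legitimate.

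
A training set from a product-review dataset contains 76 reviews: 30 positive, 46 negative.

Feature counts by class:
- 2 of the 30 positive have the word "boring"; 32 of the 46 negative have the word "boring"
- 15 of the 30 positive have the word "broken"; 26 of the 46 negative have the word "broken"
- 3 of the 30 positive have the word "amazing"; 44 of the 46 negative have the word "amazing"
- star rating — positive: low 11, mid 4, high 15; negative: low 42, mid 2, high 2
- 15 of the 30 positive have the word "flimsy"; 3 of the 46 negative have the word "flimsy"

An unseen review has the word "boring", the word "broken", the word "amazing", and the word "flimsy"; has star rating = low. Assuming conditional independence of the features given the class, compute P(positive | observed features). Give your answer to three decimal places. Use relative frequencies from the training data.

positive: (30/76) × (2/30) × (15/30) × (3/30) × (11/30) × (15/30) ≈ 0.000241228
negative: (46/76) × (32/46) × (26/46) × (44/46) × (42/46) × (3/46) ≈ 0.0135551
P(positive | x) = 0.000241228 / 0.013796328 ≈ 0.017

0.017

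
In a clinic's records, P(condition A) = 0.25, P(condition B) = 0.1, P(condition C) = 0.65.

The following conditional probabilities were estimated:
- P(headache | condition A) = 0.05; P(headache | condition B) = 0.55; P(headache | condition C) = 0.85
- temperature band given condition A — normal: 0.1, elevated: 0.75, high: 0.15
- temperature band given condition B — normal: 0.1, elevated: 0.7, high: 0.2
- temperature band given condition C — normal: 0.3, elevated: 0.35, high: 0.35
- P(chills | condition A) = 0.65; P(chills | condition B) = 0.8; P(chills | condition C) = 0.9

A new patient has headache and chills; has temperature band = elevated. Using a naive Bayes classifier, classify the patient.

condition A: 0.25 × 0.05 × 0.75 × 0.65 = 0.00609375
condition B: 0.1 × 0.55 × 0.7 × 0.8 = 0.0308
condition C: 0.65 × 0.85 × 0.35 × 0.9 = 0.1740375
Highest score → condition C.

condition C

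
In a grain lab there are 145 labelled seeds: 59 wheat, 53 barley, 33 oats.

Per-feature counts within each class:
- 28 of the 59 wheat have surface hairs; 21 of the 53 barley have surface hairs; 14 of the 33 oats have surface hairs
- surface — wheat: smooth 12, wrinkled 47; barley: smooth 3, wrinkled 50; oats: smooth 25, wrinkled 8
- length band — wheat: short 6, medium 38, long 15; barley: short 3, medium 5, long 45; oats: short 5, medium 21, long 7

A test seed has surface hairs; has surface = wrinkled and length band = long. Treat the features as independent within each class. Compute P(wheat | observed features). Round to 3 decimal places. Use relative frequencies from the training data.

wheat: (59/145) × (28/59) × (47/59) × (15/59) ≈ 0.0391089
barley: (53/145) × (21/53) × (50/53) × (45/53) ≈ 0.116006
oats: (33/145) × (14/33) × (8/33) × (7/33) ≈ 0.00496501
P(wheat | x) = 0.0391089 / 0.16007991 ≈ 0.244

0.244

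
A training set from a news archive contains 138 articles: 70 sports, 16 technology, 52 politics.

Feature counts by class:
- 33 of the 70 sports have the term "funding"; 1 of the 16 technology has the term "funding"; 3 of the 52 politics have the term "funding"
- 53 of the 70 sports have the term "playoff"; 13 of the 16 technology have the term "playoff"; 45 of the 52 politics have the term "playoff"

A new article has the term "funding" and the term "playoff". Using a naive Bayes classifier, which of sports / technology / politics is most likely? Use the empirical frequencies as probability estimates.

sports: (70/138) × (33/70) × (53/70) ≈ 0.181056
technology: (16/138) × (1/16) × (13/16) ≈ 0.00588768
politics: (52/138) × (3/52) × (45/52) ≈ 0.0188127
Highest score → sports.

sports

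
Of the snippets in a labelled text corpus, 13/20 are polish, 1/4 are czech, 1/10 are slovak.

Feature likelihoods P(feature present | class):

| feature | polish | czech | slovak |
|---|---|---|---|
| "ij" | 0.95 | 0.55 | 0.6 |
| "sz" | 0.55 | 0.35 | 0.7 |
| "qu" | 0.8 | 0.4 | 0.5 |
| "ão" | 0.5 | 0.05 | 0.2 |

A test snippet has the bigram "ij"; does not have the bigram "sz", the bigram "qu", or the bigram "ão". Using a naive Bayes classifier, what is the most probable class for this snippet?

czech

polish: 0.65 × 0.95 × (1−0.55) × (1−0.8) × (1−0.5) = 0.0277875
czech: 0.25 × 0.55 × (1−0.35) × (1−0.4) × (1−0.05) = 0.05094375
slovak: 0.1 × 0.6 × (1−0.7) × (1−0.5) × (1−0.2) = 0.0072
Highest score → czech.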